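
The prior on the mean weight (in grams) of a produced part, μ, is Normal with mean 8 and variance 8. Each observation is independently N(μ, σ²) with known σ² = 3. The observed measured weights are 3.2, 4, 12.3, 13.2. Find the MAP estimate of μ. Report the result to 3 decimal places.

μ̂_MAP = 8.160

n = 4; x̄ = (3.2 + 4 + 12.3 + 13.2)/4 = 32.7/4 = 8.175.
For a Normal prior and Normal likelihood with known variance, the posterior is Normal; its mode equals its mean, the precision-weighted average.
Prior precision 1/σ₀² = 1/8 = 0.125; data precision n/σ² = 4/3.
μ̂ = (0.125·8 + (4/3)·8.175) / (0.125 + 4/3) = 11.9/(35/24) = 8.160.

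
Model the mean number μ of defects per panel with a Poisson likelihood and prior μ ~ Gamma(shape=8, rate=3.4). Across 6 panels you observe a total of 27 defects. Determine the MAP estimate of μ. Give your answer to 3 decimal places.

μ̂_MAP = 3.617

Σxᵢ = 27, n = 6.
Posterior ∝ μ^7e^(−3.4μ) · μ^27e^(−6μ) = μ^34e^(−9.4μ), i.e. Gamma(shape=35, rate=9.4).
The mode of a Gamma(a, b) with a ≥ 1 (shape–rate) is (a−1)/b = 34/9.4 ≈ 3.617.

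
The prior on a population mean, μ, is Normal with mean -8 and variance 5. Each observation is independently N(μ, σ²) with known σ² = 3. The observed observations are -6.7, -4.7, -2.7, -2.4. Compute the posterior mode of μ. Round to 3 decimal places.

μ̂_MAP = -4.630

n = 4; x̄ = ((-6.7) + (-4.7) + (-2.7) + (-2.4))/4 = -16.5/4 = -4.125.
For a Normal prior and Normal likelihood with known variance, the posterior is Normal; its mode equals its mean, the precision-weighted average.
Prior precision 1/σ₀² = 1/5 = 0.2; data precision n/σ² = 4/3.
μ̂ = (0.2·(-8) + (4/3)·(-4.125)) / (0.2 + 4/3) = (-7.1)/(23/15) = -213/46 ≈ -4.630.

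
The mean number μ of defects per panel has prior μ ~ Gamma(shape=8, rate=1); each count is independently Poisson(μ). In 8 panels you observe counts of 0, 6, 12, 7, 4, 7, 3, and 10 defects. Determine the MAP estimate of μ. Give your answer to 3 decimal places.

Σxᵢ = 0+6+12+7+4+7+3+10 = 49, with n = 8.
Posterior ∝ μ^7e^(−1μ) · μ^49e^(−8μ) = μ^56e^(−9μ), i.e. Gamma(shape=57, rate=9).
The mode of a Gamma(a, b) with a ≥ 1 (shape–rate) is (a−1)/b = 56/9 ≈ 6.222.

μ̂_MAP = 6.222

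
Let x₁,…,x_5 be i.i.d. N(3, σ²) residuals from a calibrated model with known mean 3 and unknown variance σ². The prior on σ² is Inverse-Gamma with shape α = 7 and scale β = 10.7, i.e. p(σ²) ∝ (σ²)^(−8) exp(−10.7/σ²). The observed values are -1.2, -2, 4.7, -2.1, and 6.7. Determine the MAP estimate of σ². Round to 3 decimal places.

Sum of squared deviations about the known mean: SS = (-1.2−3)² + (-2−3)² + (4.7−3)² + (-2.1−3)² + (6.7−3)² = 85.23.
The Normal likelihood contributes (σ²)^(−n/2) exp(−SS/(2σ²)), so the posterior is Inverse-Gamma(α + n/2, β + SS/2) = Inverse-Gamma(9.5, 53.315).
The mode of Inverse-Gamma(a, b) is b/(a+1) = 53.315/10.5 ≈ 5.078.

σ̂²_MAP = 5.078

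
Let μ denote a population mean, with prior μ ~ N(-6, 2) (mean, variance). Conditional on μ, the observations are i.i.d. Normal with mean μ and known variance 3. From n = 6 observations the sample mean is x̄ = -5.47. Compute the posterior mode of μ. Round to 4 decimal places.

μ̂_MAP = -5.5760

n = 6, x̄ = -5.47.
For a Normal prior and Normal likelihood with known variance, the posterior is Normal; its mode equals its mean, the precision-weighted average.
Prior precision 1/σ₀² = 1/2 = 0.5; data precision n/σ² = 6/3 = 2.
μ̂ = (0.5·(-6) + 2·(-5.47)) / (0.5 + 2) = (-13.94)/2.5 = -5.5760.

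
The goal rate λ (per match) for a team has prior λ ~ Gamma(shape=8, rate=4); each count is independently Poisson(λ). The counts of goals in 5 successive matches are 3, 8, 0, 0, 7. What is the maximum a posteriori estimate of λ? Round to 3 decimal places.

λ̂_MAP = 2.778

Σxᵢ = 3+8+0+0+7 = 18, with n = 5.
Posterior ∝ λ^7e^(−4λ) · λ^18e^(−5λ) = λ^25e^(−9λ), i.e. Gamma(shape=26, rate=9).
The mode of a Gamma(a, b) with a ≥ 1 (shape–rate) is (a−1)/b = 25/9 ≈ 2.778.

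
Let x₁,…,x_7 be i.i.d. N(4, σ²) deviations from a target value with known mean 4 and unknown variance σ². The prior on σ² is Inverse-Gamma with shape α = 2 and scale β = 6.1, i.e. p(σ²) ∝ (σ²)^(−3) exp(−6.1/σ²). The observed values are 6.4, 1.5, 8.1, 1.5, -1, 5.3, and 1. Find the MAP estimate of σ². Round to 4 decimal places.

σ̂²_MAP = 6.3815

Sum of squared deviations about the known mean: SS = (6.4−4)² + (1.5−4)² + (8.1−4)² + (1.5−4)² + (-1−4)² + (5.3−4)² + (1−4)² = 70.76.
The Normal likelihood contributes (σ²)^(−n/2) exp(−SS/(2σ²)), so the posterior is Inverse-Gamma(α + n/2, β + SS/2) = Inverse-Gamma(5.5, 41.48).
The mode of Inverse-Gamma(a, b) is b/(a+1) = 41.48/6.5 ≈ 6.3815.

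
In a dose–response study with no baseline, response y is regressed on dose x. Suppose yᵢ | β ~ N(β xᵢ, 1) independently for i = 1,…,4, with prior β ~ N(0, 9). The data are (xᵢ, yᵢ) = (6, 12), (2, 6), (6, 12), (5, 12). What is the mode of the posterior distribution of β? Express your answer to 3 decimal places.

β̂_MAP = 2.136

log p(β | y) = −Σ(yᵢ − βxᵢ)²/(2·1) − β²/(2·9) + const.
Setting the derivative to zero: Σxᵢ(yᵢ − βxᵢ)/1 − β/9 = 0, so β = Σxᵢyᵢ / (Σxᵢ² + σ²/τ²).
Σxᵢyᵢ = 6·12 + 2·6 + 6·12 + 5·12 = 216; Σxᵢ² = 101; σ²/τ² = 1/9.
β̂_MAP = 216 / (101 + 1/9) = 216/(910/9) = 972/455 ≈ 2.136.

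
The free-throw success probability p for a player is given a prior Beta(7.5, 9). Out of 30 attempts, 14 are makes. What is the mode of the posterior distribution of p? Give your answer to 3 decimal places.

Prior: Beta(7.5, 9).
Data: 14 successes in 30 trials. The binomial likelihood contributes p^14(1−p)^16, so the posterior is Beta(7.5+14, 9+16) = Beta(21.5, 25).
For Beta(a, b) with a, b > 1 the mode is (a−1)/(a+b−2) = 20.5/44.5 ≈ 0.461.

p̂_MAP = 0.461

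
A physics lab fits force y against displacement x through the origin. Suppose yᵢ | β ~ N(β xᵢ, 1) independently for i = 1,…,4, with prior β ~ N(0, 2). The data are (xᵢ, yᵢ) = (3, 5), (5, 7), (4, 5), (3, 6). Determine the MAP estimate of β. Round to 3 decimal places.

log p(β | y) = −Σ(yᵢ − βxᵢ)²/(2·1) − β²/(2·2) + const.
Setting the derivative to zero: Σxᵢ(yᵢ − βxᵢ)/1 − β/2 = 0, so β = Σxᵢyᵢ / (Σxᵢ² + σ²/τ²).
Σxᵢyᵢ = 3·5 + 5·7 + 4·5 + 3·6 = 88; Σxᵢ² = 59; σ²/τ² = 0.5.
β̂_MAP = 88 / (59 + 0.5) = 88/59.5 ≈ 1.479.

β̂_MAP = 1.479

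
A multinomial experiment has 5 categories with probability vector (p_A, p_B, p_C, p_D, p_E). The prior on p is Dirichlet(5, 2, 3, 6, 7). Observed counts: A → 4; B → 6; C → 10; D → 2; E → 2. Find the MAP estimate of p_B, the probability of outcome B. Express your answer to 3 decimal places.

The posterior is Dirichlet(αᵢ + nᵢ) = Dirichlet(9, 8, 13, 8, 9).
For a Dirichlet(a₁,…,a_K) with all aᵢ > 1, the mode has j-th component (aⱼ − 1)/(Σaᵢ − K).
Here Σaᵢ = 47 and K = 5, so p_B = (8 − 1)/(47 − 5) = 7/42 ≈ 0.167.

MAP estimate of p_B = 0.167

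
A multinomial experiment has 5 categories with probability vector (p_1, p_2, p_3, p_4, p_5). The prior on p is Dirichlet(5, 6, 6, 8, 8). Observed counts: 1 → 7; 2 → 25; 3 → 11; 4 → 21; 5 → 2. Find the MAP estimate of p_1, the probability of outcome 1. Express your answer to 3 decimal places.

The posterior is Dirichlet(αᵢ + nᵢ) = Dirichlet(12, 31, 17, 29, 10).
For a Dirichlet(a₁,…,a_K) with all aᵢ > 1, the mode has j-th component (aⱼ − 1)/(Σaᵢ − K).
Here Σaᵢ = 99 and K = 5, so p_1 = (12 − 1)/(99 − 5) = 11/94 ≈ 0.117.

MAP estimate: 0.117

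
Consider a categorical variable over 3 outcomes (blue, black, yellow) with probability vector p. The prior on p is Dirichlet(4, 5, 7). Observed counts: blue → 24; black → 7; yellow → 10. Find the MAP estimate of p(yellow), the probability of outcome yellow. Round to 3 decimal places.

MAP estimate of p(yellow) = 0.296

The posterior is Dirichlet(αᵢ + nᵢ) = Dirichlet(28, 12, 17).
For a Dirichlet(a₁,…,a_K) with all aᵢ > 1, the mode has j-th component (aⱼ − 1)/(Σaᵢ − K).
Here Σaᵢ = 57 and K = 3, so p(yellow) = (17 − 1)/(57 − 3) = 16/54 ≈ 0.296.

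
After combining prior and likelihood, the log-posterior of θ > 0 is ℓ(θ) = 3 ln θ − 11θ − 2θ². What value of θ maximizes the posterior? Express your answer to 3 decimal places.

ℓ'(θ) = 3/θ − 11 − 4θ. Setting this to zero and multiplying by θ: 4θ² + 11θ − 3 = 0.
θ = (−11 + √(11² + 4·4·3)) / (2·4) = (−11 + √169) / 8 = (−11 + 13)/8 = 1/4.
ℓ''(θ) = −3/θ² − 4 < 0, confirming a maximum.

θ̂_MAP = 0.250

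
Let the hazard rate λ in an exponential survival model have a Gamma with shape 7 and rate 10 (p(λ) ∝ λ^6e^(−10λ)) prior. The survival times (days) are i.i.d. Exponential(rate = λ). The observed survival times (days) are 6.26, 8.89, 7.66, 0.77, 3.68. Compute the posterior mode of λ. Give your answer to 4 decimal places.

λ̂_MAP = 0.2952

The Exponential(rate=λ) likelihood is ∝ λ^n e^(−λΣtᵢ). Here n = 5 and Σtᵢ = 6.26 + 8.89 + 7.66 + 0.77 + 3.68 = 27.26.
Posterior ∝ λ^6e^(−10λ) · λ^5e^(−27.26λ) = λ^11e^(−37.26λ), i.e. Gamma(12, 37.26).
Mode = (a−1)/b = 11/37.26 ≈ 0.2952.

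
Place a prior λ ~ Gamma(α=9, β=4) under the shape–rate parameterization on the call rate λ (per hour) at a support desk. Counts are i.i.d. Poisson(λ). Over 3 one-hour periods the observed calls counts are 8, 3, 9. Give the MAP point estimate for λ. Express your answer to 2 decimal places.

λ̂_MAP = 4.00

Σxᵢ = 8+3+9 = 20, with n = 3.
Posterior ∝ λ^8e^(−4λ) · λ^20e^(−3λ) = λ^28e^(−7λ), i.e. Gamma(shape=29, rate=7).
The mode of a Gamma(a, b) with a ≥ 1 (shape–rate) is (a−1)/b = 28/7 ≈ 4.00.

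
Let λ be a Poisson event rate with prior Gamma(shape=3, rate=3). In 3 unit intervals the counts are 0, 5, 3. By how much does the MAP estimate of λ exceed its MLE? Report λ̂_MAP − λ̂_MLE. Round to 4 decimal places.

MAP − MLE = -1.0000

Σxᵢ = 8. Posterior is Gamma(11, 6); MAP = (11−1)/6 = 10/6 ≈ 1.66667.
MLE = x̄ = 8/3 ≈ 2.66667.
Difference = 10/6 − 8/3 = -1 ≈ -1.0000.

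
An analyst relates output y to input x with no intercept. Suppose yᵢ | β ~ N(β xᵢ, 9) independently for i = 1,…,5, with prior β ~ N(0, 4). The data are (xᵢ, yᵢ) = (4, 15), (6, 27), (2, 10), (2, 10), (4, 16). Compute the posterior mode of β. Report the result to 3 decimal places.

log p(β | y) = −Σ(yᵢ − βxᵢ)²/(2·9) − β²/(2·4) + const.
Setting the derivative to zero: Σxᵢ(yᵢ − βxᵢ)/9 − β/4 = 0, so β = Σxᵢyᵢ / (Σxᵢ² + σ²/τ²).
Σxᵢyᵢ = 4·15 + 6·27 + 2·10 + 2·10 + 4·16 = 326; Σxᵢ² = 76; σ²/τ² = 2.25.
β̂_MAP = 326 / (76 + 2.25) = 326/78.25 ≈ 4.166.

β̂_MAP = 4.166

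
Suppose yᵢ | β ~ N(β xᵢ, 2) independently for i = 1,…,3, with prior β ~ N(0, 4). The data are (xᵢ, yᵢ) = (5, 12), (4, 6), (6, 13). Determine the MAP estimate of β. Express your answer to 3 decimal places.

β̂_MAP = 2.090

log p(β | y) = −Σ(yᵢ − βxᵢ)²/(2·2) − β²/(2·4) + const.
Setting the derivative to zero: Σxᵢ(yᵢ − βxᵢ)/2 − β/4 = 0, so β = Σxᵢyᵢ / (Σxᵢ² + σ²/τ²).
Σxᵢyᵢ = 5·12 + 4·6 + 6·13 = 162; Σxᵢ² = 77; σ²/τ² = 0.5.
β̂_MAP = 162 / (77 + 0.5) = 162/77.5 ≈ 2.090.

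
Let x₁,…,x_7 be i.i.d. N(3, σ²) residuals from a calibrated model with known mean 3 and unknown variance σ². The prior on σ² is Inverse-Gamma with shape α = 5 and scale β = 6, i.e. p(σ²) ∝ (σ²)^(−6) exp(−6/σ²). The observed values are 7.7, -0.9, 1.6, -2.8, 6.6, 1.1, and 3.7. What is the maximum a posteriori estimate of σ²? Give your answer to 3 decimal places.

Sum of squared deviations about the known mean: SS = (7.7−3)² + (-0.9−3)² + (1.6−3)² + (-2.8−3)² + (6.6−3)² + (1.1−3)² + (3.7−3)² = 89.96.
The Normal likelihood contributes (σ²)^(−n/2) exp(−SS/(2σ²)), so the posterior is Inverse-Gamma(α + n/2, β + SS/2) = Inverse-Gamma(8.5, 50.98).
The mode of Inverse-Gamma(a, b) is b/(a+1) = 50.98/9.5 ≈ 5.366.

σ̂²_MAP = 5.366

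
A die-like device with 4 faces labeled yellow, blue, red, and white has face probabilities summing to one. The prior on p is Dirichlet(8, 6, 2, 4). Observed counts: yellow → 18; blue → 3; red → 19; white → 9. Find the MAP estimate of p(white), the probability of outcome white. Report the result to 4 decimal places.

MAP estimate of p(white) = 0.1846

The posterior is Dirichlet(αᵢ + nᵢ) = Dirichlet(26, 9, 21, 13).
For a Dirichlet(a₁,…,a_K) with all aᵢ > 1, the mode has j-th component (aⱼ − 1)/(Σaᵢ − K).
Here Σaᵢ = 69 and K = 4, so p(white) = (13 − 1)/(69 − 4) = 12/65 ≈ 0.1846.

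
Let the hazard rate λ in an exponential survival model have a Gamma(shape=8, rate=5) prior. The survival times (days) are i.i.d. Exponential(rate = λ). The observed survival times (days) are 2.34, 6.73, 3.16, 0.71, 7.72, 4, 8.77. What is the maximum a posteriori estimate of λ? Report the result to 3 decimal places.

The Exponential(rate=λ) likelihood is ∝ λ^n e^(−λΣtᵢ). Here n = 7 and Σtᵢ = 2.34 + 6.73 + 3.16 + 0.71 + 7.72 + 4 + 8.77 = 33.43.
Posterior ∝ λ^7e^(−5λ) · λ^7e^(−33.43λ) = λ^14e^(−38.43λ), i.e. Gamma(15, 38.43).
Mode = (a−1)/b = 14/38.43 ≈ 0.364.

λ̂_MAP = 0.364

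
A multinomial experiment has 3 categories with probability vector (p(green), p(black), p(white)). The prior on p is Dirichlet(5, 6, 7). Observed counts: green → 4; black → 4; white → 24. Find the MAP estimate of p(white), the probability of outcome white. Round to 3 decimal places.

The posterior is Dirichlet(αᵢ + nᵢ) = Dirichlet(9, 10, 31).
For a Dirichlet(a₁,…,a_K) with all aᵢ > 1, the mode has j-th component (aⱼ − 1)/(Σaᵢ − K).
Here Σaᵢ = 50 and K = 3, so p(white) = (31 − 1)/(50 − 3) = 30/47 ≈ 0.638.

MAP estimate of p(white) = 0.638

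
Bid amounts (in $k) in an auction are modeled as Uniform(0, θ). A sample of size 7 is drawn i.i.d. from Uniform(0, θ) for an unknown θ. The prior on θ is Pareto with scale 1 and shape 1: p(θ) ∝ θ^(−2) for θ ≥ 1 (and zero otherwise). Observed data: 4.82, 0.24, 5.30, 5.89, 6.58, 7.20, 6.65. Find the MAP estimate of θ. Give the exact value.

θ̂_MAP = 7.20

The Uniform(0, θ) likelihood is θ^(−n) for θ ≥ max(xᵢ), zero otherwise. Here max(xᵢ) = 7.20.
Posterior ∝ θ^(−2) · θ^(−7) = θ^(−9) on θ ≥ max(1, 7.20) = 7.20.
This density is strictly decreasing in θ, so the posterior mode lies at the lower boundary of the support.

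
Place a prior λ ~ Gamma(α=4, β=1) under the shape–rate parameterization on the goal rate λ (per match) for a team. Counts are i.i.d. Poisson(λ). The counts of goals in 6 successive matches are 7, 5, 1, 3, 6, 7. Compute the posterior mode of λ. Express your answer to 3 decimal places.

λ̂_MAP = 4.571

Σxᵢ = 7+5+1+3+6+7 = 29, with n = 6.
Posterior ∝ λ^3e^(−1λ) · λ^29e^(−6λ) = λ^32e^(−7λ), i.e. Gamma(shape=33, rate=7).
The mode of a Gamma(a, b) with a ≥ 1 (shape–rate) is (a−1)/b = 32/7 ≈ 4.571.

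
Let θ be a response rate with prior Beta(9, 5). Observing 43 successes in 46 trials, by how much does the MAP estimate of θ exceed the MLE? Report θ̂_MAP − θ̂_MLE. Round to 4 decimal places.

Posterior is Beta(52, 8); MAP = (52−1)/(60−2) = 51/58 ≈ 0.87931.
MLE ignores the prior: θ̂_MLE = k/n = 43/46 ≈ 0.93478.
Difference = 51/58 − 43/46 = -37/667 ≈ -0.0555.

MAP − MLE = -0.0555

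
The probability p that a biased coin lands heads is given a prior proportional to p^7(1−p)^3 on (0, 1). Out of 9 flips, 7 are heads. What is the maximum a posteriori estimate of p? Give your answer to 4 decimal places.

p̂_MAP = 0.7368

The prior density ∝ p^7(1−p)^3 is the kernel of Beta(8, 4).
Data: 7 successes in 9 trials. The binomial likelihood contributes p^7(1−p)^2, so the posterior is Beta(8+7, 4+2) = Beta(15, 6).
For Beta(a, b) with a, b > 1 the mode is (a−1)/(a+b−2) = 14/19 ≈ 0.7368.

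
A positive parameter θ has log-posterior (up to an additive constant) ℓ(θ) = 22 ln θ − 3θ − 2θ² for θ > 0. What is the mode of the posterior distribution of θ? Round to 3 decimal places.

ℓ'(θ) = 22/θ − 3 − 4θ. Setting this to zero and multiplying by θ: 4θ² + 3θ − 22 = 0.
θ = (−3 + √(3² + 4·4·22)) / (2·4) = (−3 + √361) / 8 = (−3 + 19)/8 = 2.
ℓ''(θ) = −22/θ² − 4 < 0, confirming a maximum.

θ̂_MAP = 2.000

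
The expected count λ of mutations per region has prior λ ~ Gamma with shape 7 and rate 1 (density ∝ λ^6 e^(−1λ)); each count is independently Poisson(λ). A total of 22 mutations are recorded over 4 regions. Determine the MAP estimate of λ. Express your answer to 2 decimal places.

Σxᵢ = 22, n = 4.
Posterior ∝ λ^6e^(−1λ) · λ^22e^(−4λ) = λ^28e^(−5λ), i.e. Gamma(shape=29, rate=5).
The mode of a Gamma(a, b) with a ≥ 1 (shape–rate) is (a−1)/b = 28/5 ≈ 5.60.

λ̂_MAP = 5.60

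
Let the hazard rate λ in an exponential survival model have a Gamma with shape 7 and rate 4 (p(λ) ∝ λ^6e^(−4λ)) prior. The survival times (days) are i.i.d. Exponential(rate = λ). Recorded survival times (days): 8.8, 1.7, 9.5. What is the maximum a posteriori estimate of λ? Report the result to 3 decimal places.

The Exponential(rate=λ) likelihood is ∝ λ^n e^(−λΣtᵢ). Here n = 3 and Σtᵢ = 8.8 + 1.7 + 9.5 = 20.
Posterior ∝ λ^6e^(−4λ) · λ^3e^(−20λ) = λ^9e^(−24λ), i.e. Gamma(10, 24).
Mode = (a−1)/b = 9/24 ≈ 0.375.

λ̂_MAP = 0.375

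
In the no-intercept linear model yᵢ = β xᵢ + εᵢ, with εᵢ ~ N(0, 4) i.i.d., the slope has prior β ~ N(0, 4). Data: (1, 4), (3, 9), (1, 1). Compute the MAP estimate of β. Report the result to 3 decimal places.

β̂_MAP = 2.667

log p(β | y) = −Σ(yᵢ − βxᵢ)²/(2·4) − β²/(2·4) + const.
Setting the derivative to zero: Σxᵢ(yᵢ − βxᵢ)/4 − β/4 = 0, so β = Σxᵢyᵢ / (Σxᵢ² + σ²/τ²).
Σxᵢyᵢ = 1·4 + 3·9 + 1·1 = 32; Σxᵢ² = 11; σ²/τ² = 1.
β̂_MAP = 32 / (11 + 1) = 32/12 ≈ 2.667.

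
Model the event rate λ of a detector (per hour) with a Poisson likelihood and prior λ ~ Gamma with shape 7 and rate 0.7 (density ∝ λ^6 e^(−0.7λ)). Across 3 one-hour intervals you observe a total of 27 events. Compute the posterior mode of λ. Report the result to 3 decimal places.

λ̂_MAP = 8.919

Σxᵢ = 27, n = 3.
Posterior ∝ λ^6e^(−0.7λ) · λ^27e^(−3λ) = λ^33e^(−3.7λ), i.e. Gamma(shape=34, rate=3.7).
The mode of a Gamma(a, b) with a ≥ 1 (shape–rate) is (a−1)/b = 33/3.7 ≈ 8.919.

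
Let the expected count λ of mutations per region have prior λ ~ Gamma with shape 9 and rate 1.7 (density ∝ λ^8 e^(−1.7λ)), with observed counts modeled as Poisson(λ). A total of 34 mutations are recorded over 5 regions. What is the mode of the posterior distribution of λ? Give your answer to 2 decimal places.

Σxᵢ = 34, n = 5.
Posterior ∝ λ^8e^(−1.7λ) · λ^34e^(−5λ) = λ^42e^(−6.7λ), i.e. Gamma(shape=43, rate=6.7).
The mode of a Gamma(a, b) with a ≥ 1 (shape–rate) is (a−1)/b = 42/6.7 ≈ 6.27.

λ̂_MAP = 6.27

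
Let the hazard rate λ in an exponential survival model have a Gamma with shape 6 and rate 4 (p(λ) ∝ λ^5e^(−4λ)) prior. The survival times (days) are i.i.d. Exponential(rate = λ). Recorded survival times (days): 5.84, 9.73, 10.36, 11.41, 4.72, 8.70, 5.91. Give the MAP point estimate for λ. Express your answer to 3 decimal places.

The Exponential(rate=λ) likelihood is ∝ λ^n e^(−λΣtᵢ). Here n = 7 and Σtᵢ = 5.84 + 9.73 + 10.36 + 11.41 + 4.72 + 8.70 + 5.91 = 56.67.
Posterior ∝ λ^5e^(−4λ) · λ^7e^(−56.67λ) = λ^12e^(−60.67λ), i.e. Gamma(13, 60.67).
Mode = (a−1)/b = 12/60.67 ≈ 0.198.

λ̂_MAP = 0.198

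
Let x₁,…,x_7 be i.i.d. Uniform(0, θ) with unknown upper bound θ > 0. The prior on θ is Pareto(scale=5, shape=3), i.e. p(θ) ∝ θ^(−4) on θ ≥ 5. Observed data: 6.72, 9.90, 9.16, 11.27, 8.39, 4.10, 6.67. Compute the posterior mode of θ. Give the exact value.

θ̂_MAP = 11.27

The Uniform(0, θ) likelihood is θ^(−n) for θ ≥ max(xᵢ), zero otherwise. Here max(xᵢ) = 11.27.
Posterior ∝ θ^(−4) · θ^(−7) = θ^(−11) on θ ≥ max(5, 11.27) = 11.27.
This density is strictly decreasing in θ, so the posterior mode lies at the lower boundary of the support.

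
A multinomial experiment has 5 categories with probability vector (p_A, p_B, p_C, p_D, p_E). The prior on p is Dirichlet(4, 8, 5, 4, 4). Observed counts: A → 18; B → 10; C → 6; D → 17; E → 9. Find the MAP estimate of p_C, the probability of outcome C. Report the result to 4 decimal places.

The posterior is Dirichlet(αᵢ + nᵢ) = Dirichlet(22, 18, 11, 21, 13).
For a Dirichlet(a₁,…,a_K) with all aᵢ > 1, the mode has j-th component (aⱼ − 1)/(Σaᵢ − K).
Here Σaᵢ = 85 and K = 5, so p_C = (11 − 1)/(85 − 5) = 10/80 ≈ 0.1250.

MAP estimate of p_C = 0.1250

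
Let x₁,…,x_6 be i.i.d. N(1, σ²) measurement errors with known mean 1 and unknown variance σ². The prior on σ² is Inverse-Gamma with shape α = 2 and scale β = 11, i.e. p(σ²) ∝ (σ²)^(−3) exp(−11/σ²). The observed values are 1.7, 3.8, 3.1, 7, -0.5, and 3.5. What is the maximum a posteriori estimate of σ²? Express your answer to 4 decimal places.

Sum of squared deviations about the known mean: SS = (1.7−1)² + (3.8−1)² + (3.1−1)² + (7−1)² + (-0.5−1)² + (3.5−1)² = 57.24.
The Normal likelihood contributes (σ²)^(−n/2) exp(−SS/(2σ²)), so the posterior is Inverse-Gamma(α + n/2, β + SS/2) = Inverse-Gamma(5, 39.62).
The mode of Inverse-Gamma(a, b) is b/(a+1) = 39.62/6 ≈ 6.6033.

σ̂²_MAP = 6.6033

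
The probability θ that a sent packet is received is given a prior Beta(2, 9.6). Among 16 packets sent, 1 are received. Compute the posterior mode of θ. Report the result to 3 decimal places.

Prior: Beta(2, 9.6).
Data: 1 success in 16 trials. The binomial likelihood contributes θ(1−θ)^15, so the posterior is Beta(2+1, 9.6+15) = Beta(3, 24.6).
For Beta(a, b) with a, b > 1 the mode is (a−1)/(a+b−2) = 2/25.6 ≈ 0.078.

θ̂_MAP = 0.078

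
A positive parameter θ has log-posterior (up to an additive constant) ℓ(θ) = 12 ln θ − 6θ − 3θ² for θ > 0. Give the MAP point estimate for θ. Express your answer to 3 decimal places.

θ̂_MAP = 1.000

ℓ'(θ) = 12/θ − 6 − 6θ. Setting this to zero and multiplying by θ: 6θ² + 6θ − 12 = 0.
θ = (−6 + √(6² + 4·6·12)) / (2·6) = (−6 + √324) / 12 = (−6 + 18)/12 = 1.
ℓ''(θ) = −12/θ² − 6 < 0, confirming a maximum.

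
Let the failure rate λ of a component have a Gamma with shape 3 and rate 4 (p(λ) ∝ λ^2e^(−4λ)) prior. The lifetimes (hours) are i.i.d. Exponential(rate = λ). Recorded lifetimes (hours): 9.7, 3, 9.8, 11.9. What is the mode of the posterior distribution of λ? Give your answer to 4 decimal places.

The Exponential(rate=λ) likelihood is ∝ λ^n e^(−λΣtᵢ). Here n = 4 and Σtᵢ = 9.7 + 3 + 9.8 + 11.9 = 34.4.
Posterior ∝ λ^2e^(−4λ) · λ^4e^(−34.4λ) = λ^6e^(−38.4λ), i.e. Gamma(7, 38.4).
Mode = (a−1)/b = 6/38.4 ≈ 0.1563.

λ̂_MAP = 0.1563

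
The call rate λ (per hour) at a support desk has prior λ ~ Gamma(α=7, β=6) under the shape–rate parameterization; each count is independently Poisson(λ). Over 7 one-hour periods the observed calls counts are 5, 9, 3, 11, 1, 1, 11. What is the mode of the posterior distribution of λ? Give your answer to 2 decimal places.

λ̂_MAP = 3.62

Σxᵢ = 5+9+3+11+1+1+11 = 41, with n = 7.
Posterior ∝ λ^6e^(−6λ) · λ^41e^(−7λ) = λ^47e^(−13λ), i.e. Gamma(shape=48, rate=13).
The mode of a Gamma(a, b) with a ≥ 1 (shape–rate) is (a−1)/b = 47/13 ≈ 3.62.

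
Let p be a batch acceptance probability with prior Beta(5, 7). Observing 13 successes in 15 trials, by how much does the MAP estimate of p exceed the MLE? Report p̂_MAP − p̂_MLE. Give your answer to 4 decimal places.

Posterior is Beta(18, 9); MAP = (18−1)/(27−2) = 17/25 ≈ 0.68000.
MLE ignores the prior: p̂_MLE = k/n = 13/15 ≈ 0.86667.
Difference = 17/25 − 13/15 = -14/75 ≈ -0.1867.

MAP − MLE = -0.1867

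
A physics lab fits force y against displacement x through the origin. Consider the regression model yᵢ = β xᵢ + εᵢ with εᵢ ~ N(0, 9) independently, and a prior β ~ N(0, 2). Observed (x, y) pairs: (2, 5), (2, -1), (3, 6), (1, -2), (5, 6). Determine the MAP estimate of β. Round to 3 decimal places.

log p(β | y) = −Σ(yᵢ − βxᵢ)²/(2·9) − β²/(2·2) + const.
Setting the derivative to zero: Σxᵢ(yᵢ − βxᵢ)/9 − β/2 = 0, so β = Σxᵢyᵢ / (Σxᵢ² + σ²/τ²).
Σxᵢyᵢ = 2·5 + 2·(-1) + 3·6 + 1·(-2) + 5·6 = 54; Σxᵢ² = 43; σ²/τ² = 4.5.
β̂_MAP = 54 / (43 + 4.5) = 54/47.5 ≈ 1.137.

β̂_MAP = 1.137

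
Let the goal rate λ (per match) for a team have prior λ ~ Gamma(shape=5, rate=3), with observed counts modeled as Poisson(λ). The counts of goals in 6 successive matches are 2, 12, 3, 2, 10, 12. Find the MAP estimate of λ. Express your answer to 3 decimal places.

λ̂_MAP = 5.000

Σxᵢ = 2+12+3+2+10+12 = 41, with n = 6.
Posterior ∝ λ^4e^(−3λ) · λ^41e^(−6λ) = λ^45e^(−9λ), i.e. Gamma(shape=46, rate=9).
The mode of a Gamma(a, b) with a ≥ 1 (shape–rate) is (a−1)/b = 45/9 ≈ 5.000.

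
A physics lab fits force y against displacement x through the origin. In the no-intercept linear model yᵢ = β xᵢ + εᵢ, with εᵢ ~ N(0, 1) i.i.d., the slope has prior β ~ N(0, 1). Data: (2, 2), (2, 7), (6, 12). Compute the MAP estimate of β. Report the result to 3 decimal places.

log p(β | y) = −Σ(yᵢ − βxᵢ)²/(2·1) − β²/(2·1) + const.
Setting the derivative to zero: Σxᵢ(yᵢ − βxᵢ)/1 − β/1 = 0, so β = Σxᵢyᵢ / (Σxᵢ² + σ²/τ²).
Σxᵢyᵢ = 2·2 + 2·7 + 6·12 = 90; Σxᵢ² = 44; σ²/τ² = 1.
β̂_MAP = 90 / (44 + 1) = 90/45 ≈ 2.000.

β̂_MAP = 2.000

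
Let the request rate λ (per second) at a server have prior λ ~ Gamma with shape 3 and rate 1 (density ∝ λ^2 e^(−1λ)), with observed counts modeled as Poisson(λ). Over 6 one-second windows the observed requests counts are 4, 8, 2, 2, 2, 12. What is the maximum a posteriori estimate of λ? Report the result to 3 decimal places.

Σxᵢ = 4+8+2+2+2+12 = 30, with n = 6.
Posterior ∝ λ^2e^(−1λ) · λ^30e^(−6λ) = λ^32e^(−7λ), i.e. Gamma(shape=33, rate=7).
The mode of a Gamma(a, b) with a ≥ 1 (shape–rate) is (a−1)/b = 32/7 ≈ 4.571.

λ̂_MAP = 4.571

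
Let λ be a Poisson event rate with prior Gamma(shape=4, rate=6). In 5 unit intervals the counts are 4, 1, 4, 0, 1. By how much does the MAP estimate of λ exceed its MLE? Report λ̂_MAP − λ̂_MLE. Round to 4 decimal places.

Σxᵢ = 10. Posterior is Gamma(14, 11); MAP = (14−1)/11 = 13/11 ≈ 1.18182.
MLE = x̄ = 10/5 ≈ 2.00000.
Difference = 13/11 − 10/5 = -9/11 ≈ -0.8182.

MAP − MLE = -0.8182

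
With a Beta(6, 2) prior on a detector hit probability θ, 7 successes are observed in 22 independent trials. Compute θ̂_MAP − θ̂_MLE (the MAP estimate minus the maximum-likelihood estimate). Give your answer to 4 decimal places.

MAP − MLE = 0.1104

Posterior is Beta(13, 17); MAP = (13−1)/(30−2) = 12/28 ≈ 0.42857.
MLE ignores the prior: θ̂_MLE = k/n = 7/22 ≈ 0.31818.
Difference = 12/28 − 7/22 = 17/154 ≈ 0.1104.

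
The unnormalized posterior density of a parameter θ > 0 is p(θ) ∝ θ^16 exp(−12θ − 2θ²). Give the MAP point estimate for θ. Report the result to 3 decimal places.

θ̂_MAP = 1.000

ℓ'(θ) = 16/θ − 12 − 4θ. Setting this to zero and multiplying by θ: 4θ² + 12θ − 16 = 0.
θ = (−12 + √(12² + 4·4·16)) / (2·4) = (−12 + √400) / 8 = (−12 + 20)/8 = 1.
ℓ''(θ) = −16/θ² − 4 < 0, confirming a maximum.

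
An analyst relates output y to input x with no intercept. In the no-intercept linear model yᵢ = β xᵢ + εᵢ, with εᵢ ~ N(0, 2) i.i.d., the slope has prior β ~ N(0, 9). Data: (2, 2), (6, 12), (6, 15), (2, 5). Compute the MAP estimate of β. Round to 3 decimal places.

β̂_MAP = 2.194

log p(β | y) = −Σ(yᵢ − βxᵢ)²/(2·2) − β²/(2·9) + const.
Setting the derivative to zero: Σxᵢ(yᵢ − βxᵢ)/2 − β/9 = 0, so β = Σxᵢyᵢ / (Σxᵢ² + σ²/τ²).
Σxᵢyᵢ = 2·2 + 6·12 + 6·15 + 2·5 = 176; Σxᵢ² = 80; σ²/τ² = 2/9.
β̂_MAP = 176 / (80 + 2/9) = 176/(722/9) = 792/361 ≈ 2.194.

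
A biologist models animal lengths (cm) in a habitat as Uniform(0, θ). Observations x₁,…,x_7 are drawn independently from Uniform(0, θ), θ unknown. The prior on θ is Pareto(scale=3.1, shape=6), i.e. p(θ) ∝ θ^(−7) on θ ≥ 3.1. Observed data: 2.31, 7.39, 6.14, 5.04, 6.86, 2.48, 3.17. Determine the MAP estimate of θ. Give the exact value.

The Uniform(0, θ) likelihood is θ^(−n) for θ ≥ max(xᵢ), zero otherwise. Here max(xᵢ) = 7.39.
Posterior ∝ θ^(−7) · θ^(−7) = θ^(−14) on θ ≥ max(3.1, 7.39) = 7.39.
This density is strictly decreasing in θ, so the posterior mode lies at the lower boundary of the support.

θ̂_MAP = 7.39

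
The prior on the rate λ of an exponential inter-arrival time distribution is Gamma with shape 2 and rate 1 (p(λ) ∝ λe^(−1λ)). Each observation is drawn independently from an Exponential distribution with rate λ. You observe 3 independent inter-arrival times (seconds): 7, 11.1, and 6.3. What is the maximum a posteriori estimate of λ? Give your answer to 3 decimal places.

The Exponential(rate=λ) likelihood is ∝ λ^n e^(−λΣtᵢ). Here n = 3 and Σtᵢ = 7 + 11.1 + 6.3 = 24.4.
Posterior ∝ λe^(−1λ) · λ^3e^(−24.4λ) = λ^4e^(−25.4λ), i.e. Gamma(5, 25.4).
Mode = (a−1)/b = 4/25.4 ≈ 0.157.

λ̂_MAP = 0.157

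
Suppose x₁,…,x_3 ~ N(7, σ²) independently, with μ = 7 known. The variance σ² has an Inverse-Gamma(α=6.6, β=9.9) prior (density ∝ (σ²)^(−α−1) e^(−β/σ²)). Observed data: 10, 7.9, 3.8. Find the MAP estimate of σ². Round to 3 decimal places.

σ̂²_MAP = 2.190

Sum of squared deviations about the known mean: SS = (10−7)² + (7.9−7)² + (3.8−7)² = 20.05.
The Normal likelihood contributes (σ²)^(−n/2) exp(−SS/(2σ²)), so the posterior is Inverse-Gamma(α + n/2, β + SS/2) = Inverse-Gamma(8.1, 19.925).
The mode of Inverse-Gamma(a, b) is b/(a+1) = 19.925/9.1 ≈ 2.190.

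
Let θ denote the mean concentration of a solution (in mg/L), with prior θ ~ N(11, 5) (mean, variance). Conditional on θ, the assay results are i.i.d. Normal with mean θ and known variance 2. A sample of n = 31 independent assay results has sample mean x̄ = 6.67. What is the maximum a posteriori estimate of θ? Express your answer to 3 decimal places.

n = 31, x̄ = 6.67.
For a Normal prior and Normal likelihood with known variance, the posterior is Normal; its mode equals its mean, the precision-weighted average.
Prior precision 1/σ₀² = 1/5 = 0.2; data precision n/σ² = 31/2 = 15.5.
θ̂ = (0.2·11 + 15.5·6.67) / (0.2 + 15.5) = 105.585/15.7 = 21117/3140 ≈ 6.725.

θ̂_MAP = 6.725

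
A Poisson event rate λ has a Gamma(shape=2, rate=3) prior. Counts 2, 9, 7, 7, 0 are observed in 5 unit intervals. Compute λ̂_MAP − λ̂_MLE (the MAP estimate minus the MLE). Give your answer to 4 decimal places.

Σxᵢ = 25. Posterior is Gamma(27, 8); MAP = (27−1)/8 = 26/8 ≈ 3.25000.
MLE = x̄ = 25/5 ≈ 5.00000.
Difference = 26/8 − 25/5 = -7/4 ≈ -1.7500.

MAP − MLE = -1.7500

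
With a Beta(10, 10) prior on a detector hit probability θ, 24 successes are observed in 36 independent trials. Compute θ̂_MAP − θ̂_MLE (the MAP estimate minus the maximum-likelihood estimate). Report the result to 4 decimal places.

MAP − MLE = -0.0556

Posterior is Beta(34, 22); MAP = (34−1)/(56−2) = 33/54 ≈ 0.61111.
MLE ignores the prior: θ̂_MLE = k/n = 24/36 ≈ 0.66667.
Difference = 33/54 − 24/36 = -1/18 ≈ -0.0556.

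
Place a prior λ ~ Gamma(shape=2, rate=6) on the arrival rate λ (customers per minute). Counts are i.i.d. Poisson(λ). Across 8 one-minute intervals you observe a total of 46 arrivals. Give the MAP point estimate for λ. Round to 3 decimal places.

λ̂_MAP = 3.357

Σxᵢ = 46, n = 8.
Posterior ∝ λe^(−6λ) · λ^46e^(−8λ) = λ^47e^(−14λ), i.e. Gamma(shape=48, rate=14).
The mode of a Gamma(a, b) with a ≥ 1 (shape–rate) is (a−1)/b = 47/14 ≈ 3.357.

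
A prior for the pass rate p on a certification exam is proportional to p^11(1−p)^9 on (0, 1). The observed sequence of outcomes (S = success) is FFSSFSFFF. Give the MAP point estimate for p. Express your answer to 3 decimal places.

p̂_MAP = 0.483

The prior density ∝ p^11(1−p)^9 is the kernel of Beta(12, 10).
Data: 3 successes in 9 trials (from the sequence). The binomial likelihood contributes p^3(1−p)^6, so the posterior is Beta(12+3, 10+6) = Beta(15, 16).
For Beta(a, b) with a, b > 1 the mode is (a−1)/(a+b−2) = 14/29 ≈ 0.483.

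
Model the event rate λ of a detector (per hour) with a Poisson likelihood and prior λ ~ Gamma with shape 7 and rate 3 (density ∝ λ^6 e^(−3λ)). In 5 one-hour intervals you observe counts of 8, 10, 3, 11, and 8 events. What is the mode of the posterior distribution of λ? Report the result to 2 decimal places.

λ̂_MAP = 5.75

Σxᵢ = 8+10+3+11+8 = 40, with n = 5.
Posterior ∝ λ^6e^(−3λ) · λ^40e^(−5λ) = λ^46e^(−8λ), i.e. Gamma(shape=47, rate=8).
The mode of a Gamma(a, b) with a ≥ 1 (shape–rate) is (a−1)/b = 46/8 ≈ 5.75.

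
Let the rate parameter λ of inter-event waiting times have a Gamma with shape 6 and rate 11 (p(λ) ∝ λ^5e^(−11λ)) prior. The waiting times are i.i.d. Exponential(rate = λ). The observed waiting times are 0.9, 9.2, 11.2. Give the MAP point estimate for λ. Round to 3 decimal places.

The Exponential(rate=λ) likelihood is ∝ λ^n e^(−λΣtᵢ). Here n = 3 and Σtᵢ = 0.9 + 9.2 + 11.2 = 21.3.
Posterior ∝ λ^5e^(−11λ) · λ^3e^(−21.3λ) = λ^8e^(−32.3λ), i.e. Gamma(9, 32.3).
Mode = (a−1)/b = 8/32.3 ≈ 0.248.

λ̂_MAP = 0.248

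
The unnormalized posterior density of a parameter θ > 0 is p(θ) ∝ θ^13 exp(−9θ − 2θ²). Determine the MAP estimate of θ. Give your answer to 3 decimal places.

θ̂_MAP = 1.000

ℓ'(θ) = 13/θ − 9 − 4θ. Setting this to zero and multiplying by θ: 4θ² + 9θ − 13 = 0.
θ = (−9 + √(9² + 4·4·13)) / (2·4) = (−9 + √289) / 8 = (−9 + 17)/8 = 1.
ℓ''(θ) = −13/θ² − 4 < 0, confirming a maximum.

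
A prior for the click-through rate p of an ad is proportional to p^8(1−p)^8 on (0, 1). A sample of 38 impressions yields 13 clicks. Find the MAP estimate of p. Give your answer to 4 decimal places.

p̂_MAP = 0.3889

The prior density ∝ p^8(1−p)^8 is the kernel of Beta(9, 9).
Data: 13 successes in 38 trials. The binomial likelihood contributes p^13(1−p)^25, so the posterior is Beta(9+13, 9+25) = Beta(22, 34).
For Beta(a, b) with a, b > 1 the mode is (a−1)/(a+b−2) = 21/54 ≈ 0.3889.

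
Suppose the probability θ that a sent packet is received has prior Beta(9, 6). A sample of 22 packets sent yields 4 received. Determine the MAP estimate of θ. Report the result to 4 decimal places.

Prior: Beta(9, 6).
Data: 4 successes in 22 trials. The binomial likelihood contributes θ^4(1−θ)^18, so the posterior is Beta(9+4, 6+18) = Beta(13, 24).
For Beta(a, b) with a, b > 1 the mode is (a−1)/(a+b−2) = 12/35 ≈ 0.3429.

θ̂_MAP = 0.3429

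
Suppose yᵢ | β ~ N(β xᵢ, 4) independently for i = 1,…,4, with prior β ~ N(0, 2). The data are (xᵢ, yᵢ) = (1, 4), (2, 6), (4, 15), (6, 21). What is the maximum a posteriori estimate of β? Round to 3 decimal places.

log p(β | y) = −Σ(yᵢ − βxᵢ)²/(2·4) − β²/(2·2) + const.
Setting the derivative to zero: Σxᵢ(yᵢ − βxᵢ)/4 − β/2 = 0, so β = Σxᵢyᵢ / (Σxᵢ² + σ²/τ²).
Σxᵢyᵢ = 1·4 + 2·6 + 4·15 + 6·21 = 202; Σxᵢ² = 57; σ²/τ² = 2.
β̂_MAP = 202 / (57 + 2) = 202/59 ≈ 3.424.

β̂_MAP = 3.424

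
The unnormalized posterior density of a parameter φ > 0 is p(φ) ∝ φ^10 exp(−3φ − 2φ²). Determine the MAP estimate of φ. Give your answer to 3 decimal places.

φ̂_MAP = 1.250

ℓ'(φ) = 10/φ − 3 − 4φ. Setting this to zero and multiplying by φ: 4φ² + 3φ − 10 = 0.
φ = (−3 + √(3² + 4·4·10)) / (2·4) = (−3 + √169) / 8 = (−3 + 13)/8 = 5/4.
ℓ''(φ) = −10/φ² − 4 < 0, confirming a maximum.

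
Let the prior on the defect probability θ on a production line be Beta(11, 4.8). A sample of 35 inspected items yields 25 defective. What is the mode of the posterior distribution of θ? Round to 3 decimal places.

Prior: Beta(11, 4.8).
Data: 25 successes in 35 trials. The binomial likelihood contributes θ^25(1−θ)^10, so the posterior is Beta(11+25, 4.8+10) = Beta(36, 14.8).
For Beta(a, b) with a, b > 1 the mode is (a−1)/(a+b−2) = 35/48.8 ≈ 0.717.

θ̂_MAP = 0.717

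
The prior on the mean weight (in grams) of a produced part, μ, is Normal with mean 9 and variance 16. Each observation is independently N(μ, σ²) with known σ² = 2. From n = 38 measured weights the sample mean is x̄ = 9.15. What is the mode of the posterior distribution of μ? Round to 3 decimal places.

n = 38, x̄ = 9.15.
For a Normal prior and Normal likelihood with known variance, the posterior is Normal; its mode equals its mean, the precision-weighted average.
Prior precision 1/σ₀² = 1/16 = 0.0625; data precision n/σ² = 38/2 = 19.
μ̂ = (0.0625·9 + 19·9.15) / (0.0625 + 19) = 174.4125/19.0625 = 13953/1525 ≈ 9.150.

μ̂_MAP = 9.150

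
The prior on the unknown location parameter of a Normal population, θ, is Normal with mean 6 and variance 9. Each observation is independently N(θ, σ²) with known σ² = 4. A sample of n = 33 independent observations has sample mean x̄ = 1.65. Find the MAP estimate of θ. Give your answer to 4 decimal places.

θ̂_MAP = 1.7078

n = 33, x̄ = 1.65.
For a Normal prior and Normal likelihood with known variance, the posterior is Normal; its mode equals its mean, the precision-weighted average.
Prior precision 1/σ₀² = 1/9; data precision n/σ² = 33/4 = 8.25.
θ̂ = ((1/9)·6 + 8.25·1.65) / (1/9 + 8.25) = (3427/240)/(301/36) = 10281/6020 ≈ 1.7078.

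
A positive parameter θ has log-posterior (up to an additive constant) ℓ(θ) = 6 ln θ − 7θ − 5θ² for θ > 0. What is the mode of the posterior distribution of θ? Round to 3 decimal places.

ℓ'(θ) = 6/θ − 7 − 10θ. Setting this to zero and multiplying by θ: 10θ² + 7θ − 6 = 0.
θ = (−7 + √(7² + 4·10·6)) / (2·10) = (−7 + √289) / 20 = (−7 + 17)/20 = 1/2.
ℓ''(θ) = −6/θ² − 10 < 0, confirming a maximum.

θ̂_MAP = 0.500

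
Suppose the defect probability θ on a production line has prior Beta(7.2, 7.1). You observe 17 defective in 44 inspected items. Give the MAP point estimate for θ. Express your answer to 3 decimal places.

θ̂_MAP = 0.412

Prior: Beta(7.2, 7.1).
Data: 17 successes in 44 trials. The binomial likelihood contributes θ^17(1−θ)^27, so the posterior is Beta(7.2+17, 7.1+27) = Beta(24.2, 34.1).
For Beta(a, b) with a, b > 1 the mode is (a−1)/(a+b−2) = 23.2/56.3 ≈ 0.412.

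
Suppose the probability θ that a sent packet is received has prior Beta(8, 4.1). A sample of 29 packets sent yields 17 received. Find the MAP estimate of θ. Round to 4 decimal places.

θ̂_MAP = 0.6138

Prior: Beta(8, 4.1).
Data: 17 successes in 29 trials. The binomial likelihood contributes θ^17(1−θ)^12, so the posterior is Beta(8+17, 4.1+12) = Beta(25, 16.1).
For Beta(a, b) with a, b > 1 the mode is (a−1)/(a+b−2) = 24/39.1 ≈ 0.6138.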